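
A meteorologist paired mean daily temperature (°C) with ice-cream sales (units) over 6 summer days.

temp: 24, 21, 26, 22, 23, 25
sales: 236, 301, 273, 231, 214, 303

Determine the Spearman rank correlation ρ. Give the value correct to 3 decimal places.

Rank temp: 4, 1, 6, 2, 3, 5
Rank sales: 3, 5, 4, 2, 1, 6
d = rank(temp) − rank(sales): 1, -4, 2, 0, 2, -1; Σd² = 26
ρ = 1 − 6Σd² / [n(n²−1)] = 1 − 6×26 / (6×35) = 1 − 156/210 ≈ 0.257

0.257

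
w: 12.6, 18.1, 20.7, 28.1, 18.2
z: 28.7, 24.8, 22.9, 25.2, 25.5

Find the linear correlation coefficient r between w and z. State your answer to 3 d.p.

-0.568

n = 5, Σw = 97.7, Σz = 127.1, Σw² = 2035.71, Σz² = 3248.43, Σwz = 2456.75
nΣwz − ΣwΣz = 12283.75 − 12417.67 = -133.92
nΣw² − (Σw)² = 10178.55 − 9545.29 = 633.26; nΣz² − (Σz)² = 16242.15 − 16154.41 = 87.74
r = -133.92 / √(633.26 × 87.74) = -133.92 / 235.7164 ≈ -0.568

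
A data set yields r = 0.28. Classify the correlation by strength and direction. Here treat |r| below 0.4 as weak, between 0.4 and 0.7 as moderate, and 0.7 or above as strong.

r = 0.28 > 0 so the relationship is positive.
|r| = 0.28, which falls in the weak range.

weak positive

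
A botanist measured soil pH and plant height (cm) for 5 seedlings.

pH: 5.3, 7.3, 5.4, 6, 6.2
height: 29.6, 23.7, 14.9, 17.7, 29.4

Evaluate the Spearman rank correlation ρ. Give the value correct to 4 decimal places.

-0.1000

Rank pH: 1, 5, 2, 3, 4
Rank height: 5, 3, 1, 2, 4
d = rank(pH) − rank(height): -4, 2, 1, 1, 0; Σd² = 22
ρ = 1 − 6Σd² / [n(n²−1)] = 1 − 6×22 / (5×24) = 1 − 132/120 ≈ -0.1000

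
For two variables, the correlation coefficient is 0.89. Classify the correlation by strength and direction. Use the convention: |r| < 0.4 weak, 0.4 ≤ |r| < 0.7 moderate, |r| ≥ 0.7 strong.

r = 0.89 > 0 so the relationship is positive.
|r| = 0.89, which falls in the strong range.

strong positive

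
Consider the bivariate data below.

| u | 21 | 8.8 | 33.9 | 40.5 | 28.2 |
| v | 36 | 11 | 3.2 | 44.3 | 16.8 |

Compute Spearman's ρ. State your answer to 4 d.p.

0.3000

Rank u: 2, 1, 4, 5, 3
Rank v: 4, 2, 1, 5, 3
d = rank(u) − rank(v): -2, -1, 3, 0, 0; Σd² = 14
ρ = 1 − 6Σd² / [n(n²−1)] = 1 − 6×14 / (5×24) = 1 − 84/120 ≈ 0.3000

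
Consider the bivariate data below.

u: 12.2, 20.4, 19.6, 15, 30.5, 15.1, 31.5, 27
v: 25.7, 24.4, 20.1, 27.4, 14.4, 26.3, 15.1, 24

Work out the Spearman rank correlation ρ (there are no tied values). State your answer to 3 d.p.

-0.833

Rank u: 1, 5, 4, 2, 7, 3, 8, 6
Rank v: 6, 5, 3, 8, 1, 7, 2, 4
d = rank(u) − rank(v): -5, 0, 1, -6, 6, -4, 6, 2; Σd² = 154
ρ = 1 − 6Σd² / [n(n²−1)] = 1 − 6×154 / (8×63) = 1 − 924/504 ≈ -0.833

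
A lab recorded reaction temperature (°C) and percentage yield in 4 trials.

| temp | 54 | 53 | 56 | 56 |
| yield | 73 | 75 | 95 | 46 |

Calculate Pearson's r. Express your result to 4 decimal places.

n = 4, Σx = 219, Σy = 289, Σx² = 11997, Σy² = 22095, Σxy = 15813
nΣxy − ΣxΣy = 63252 − 63291 = -39
nΣx² − (Σx)² = 47988 − 47961 = 27; nΣy² − (Σy)² = 88380 − 83521 = 4859
r = -39 / √(27 × 4859) = -39 / 362.2057 ≈ -0.1077

-0.1077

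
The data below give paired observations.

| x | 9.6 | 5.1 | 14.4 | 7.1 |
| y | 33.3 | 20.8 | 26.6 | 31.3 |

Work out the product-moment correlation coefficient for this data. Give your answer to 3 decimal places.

n = 4, Σx = 36.2, Σy = 112, Σx² = 375.94, Σy² = 3228.78, Σxy = 1031.03
nΣxy − ΣxΣy = 4124.12 − 4054.4 = 69.72
nΣx² − (Σx)² = 1503.76 − 1310.44 = 193.32; nΣy² − (Σy)² = 12915.12 − 12544 = 371.12
r = 69.72 / √(193.32 × 371.12) = 69.72 / 267.8524 ≈ 0.260

0.260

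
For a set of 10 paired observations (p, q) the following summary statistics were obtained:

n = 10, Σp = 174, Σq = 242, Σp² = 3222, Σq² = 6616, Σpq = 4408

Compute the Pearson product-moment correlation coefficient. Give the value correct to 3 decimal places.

0.513

r = (nΣpq − ΣpΣq) / √[(nΣp² − (Σp)²)(nΣq² − (Σq)²)]
Numerator: 10×4408 − 174×242 = 1972
Denominator: √[(32220 − 30276)(66160 − 58564)] = √[1944 × 7596] = 3842.7365
r = 1972 / 3842.7365 ≈ 0.513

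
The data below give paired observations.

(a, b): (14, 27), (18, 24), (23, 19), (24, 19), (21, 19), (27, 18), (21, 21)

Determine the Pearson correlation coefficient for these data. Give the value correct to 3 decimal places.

-0.941

n = 7, Σa = 148, Σb = 147, Σa² = 3236, Σb² = 3153, Σab = 3029
nΣab − ΣaΣb = 21203 − 21756 = -553
nΣa² − (Σa)² = 22652 − 21904 = 748; nΣb² − (Σb)² = 22071 − 21609 = 462
r = -553 / √(748 × 462) = -553 / 587.8571 ≈ -0.941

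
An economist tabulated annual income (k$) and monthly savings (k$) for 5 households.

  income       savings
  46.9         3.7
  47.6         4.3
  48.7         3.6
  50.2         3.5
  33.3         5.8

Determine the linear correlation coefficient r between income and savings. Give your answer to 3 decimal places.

n = 5, Σx = 226.7, Σy = 20.9, Σx² = 10465.99, Σy² = 91.03, Σxy = 922.37
nΣxy − ΣxΣy = 4611.85 − 4738.03 = -126.18
nΣx² − (Σx)² = 52329.95 − 51392.89 = 937.06; nΣy² − (Σy)² = 455.15 − 436.81 = 18.34
r = -126.18 / √(937.06 × 18.34) = -126.18 / 131.0942 ≈ -0.963

-0.963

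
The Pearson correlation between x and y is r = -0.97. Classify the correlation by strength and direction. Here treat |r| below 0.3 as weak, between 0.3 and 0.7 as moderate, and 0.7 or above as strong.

r = -0.97 < 0 so the relationship is negative.
|r| = 0.97, which falls in the strong range.

strong negative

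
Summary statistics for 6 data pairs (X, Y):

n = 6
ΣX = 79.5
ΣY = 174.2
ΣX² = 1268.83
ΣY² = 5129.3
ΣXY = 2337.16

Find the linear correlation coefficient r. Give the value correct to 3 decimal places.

0.233

r = (nΣXY − ΣXΣY) / √[(nΣX² − (ΣX)²)(nΣY² − (ΣY)²)]
Numerator: 6×2337.16 − 79.5×174.2 = 174.06
Denominator: √[(7612.98 − 6320.25)(30775.8 − 30345.64)] = √[1292.73 × 430.16] = 745.7082
r = 174.06 / 745.7082 ≈ 0.233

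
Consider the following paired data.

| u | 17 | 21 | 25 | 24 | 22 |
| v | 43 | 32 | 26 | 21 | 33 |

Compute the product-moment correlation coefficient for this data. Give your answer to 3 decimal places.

-0.931

n = 5, Σu = 109, Σv = 155, Σu² = 2415, Σv² = 5079, Σuv = 3283
nΣuv − ΣuΣv = 16415 − 16895 = -480
nΣu² − (Σu)² = 12075 − 11881 = 194; nΣv² − (Σv)² = 25395 − 24025 = 1370
r = -480 / √(194 × 1370) = -480 / 515.5386 ≈ -0.931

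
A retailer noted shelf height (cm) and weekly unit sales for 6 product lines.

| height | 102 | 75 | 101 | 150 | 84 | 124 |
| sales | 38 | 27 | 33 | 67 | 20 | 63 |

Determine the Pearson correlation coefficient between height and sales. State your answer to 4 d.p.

n = 6, Σx = 636, Σy = 248, Σx² = 71162, Σy² = 12120, Σxy = 28776
nΣxy − ΣxΣy = 172656 − 157728 = 14928
nΣx² − (Σx)² = 426972 − 404496 = 22476; nΣy² − (Σy)² = 72720 − 61504 = 11216
r = 14928 / √(22476 × 11216) = 14928 / 15877.3680 ≈ 0.9402

0.9402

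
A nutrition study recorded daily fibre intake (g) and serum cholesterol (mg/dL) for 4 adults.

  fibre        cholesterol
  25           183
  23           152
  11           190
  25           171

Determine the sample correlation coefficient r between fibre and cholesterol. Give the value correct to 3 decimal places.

-0.536

n = 4, Σx = 84, Σy = 696, Σx² = 1900, Σy² = 121934, Σxy = 14436
nΣxy − ΣxΣy = 57744 − 58464 = -720
nΣx² − (Σx)² = 7600 − 7056 = 544; nΣy² − (Σy)² = 487736 − 484416 = 3320
r = -720 / √(544 × 3320) = -720 / 1343.9048 ≈ -0.536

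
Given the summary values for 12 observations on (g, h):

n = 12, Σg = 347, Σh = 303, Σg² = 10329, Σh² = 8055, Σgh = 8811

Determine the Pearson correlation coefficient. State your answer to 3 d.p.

0.143

r = (nΣgh − ΣgΣh) / √[(nΣg² − (Σg)²)(nΣh² − (Σh)²)]
Numerator: 12×8811 − 347×303 = 591
Denominator: √[(123948 − 120409)(96660 − 91809)] = √[3539 × 4851] = 4143.3910
r = 591 / 4143.3910 ≈ 0.143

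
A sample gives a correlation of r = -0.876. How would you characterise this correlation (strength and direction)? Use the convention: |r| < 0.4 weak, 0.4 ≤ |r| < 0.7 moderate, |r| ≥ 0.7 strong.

r = -0.876 < 0 so the relationship is negative.
|r| = 0.876, which falls in the strong range.

strong negative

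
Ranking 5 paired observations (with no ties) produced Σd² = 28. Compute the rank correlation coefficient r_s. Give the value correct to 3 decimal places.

-0.400

ρ = 1 − 6Σd² / [n(n²−1)] = 1 − 6×28 / (5×24)
  = 1 − 168/120 = 1 − 1.4000 ≈ -0.400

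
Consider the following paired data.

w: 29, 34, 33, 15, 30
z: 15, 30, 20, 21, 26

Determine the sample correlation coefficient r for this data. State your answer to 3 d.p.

n = 5, Σw = 141, Σz = 112, Σw² = 4211, Σz² = 2642, Σwz = 3210
nΣwz − ΣwΣz = 16050 − 15792 = 258
nΣw² − (Σw)² = 21055 − 19881 = 1174; nΣz² − (Σz)² = 13210 − 12544 = 666
r = 258 / √(1174 × 666) = 258 / 884.2420 ≈ 0.292

0.292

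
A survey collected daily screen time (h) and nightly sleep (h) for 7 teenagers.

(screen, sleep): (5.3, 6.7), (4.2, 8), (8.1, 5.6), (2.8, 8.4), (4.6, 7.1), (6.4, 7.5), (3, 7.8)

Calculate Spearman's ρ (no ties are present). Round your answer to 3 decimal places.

-0.857

Rank screen: 5, 3, 7, 1, 4, 6, 2
Rank sleep: 2, 6, 1, 7, 3, 4, 5
d = rank(screen) − rank(sleep): 3, -3, 6, -6, 1, 2, -3; Σd² = 104
ρ = 1 − 6Σd² / [n(n²−1)] = 1 − 6×104 / (7×48) = 1 − 624/336 ≈ -0.857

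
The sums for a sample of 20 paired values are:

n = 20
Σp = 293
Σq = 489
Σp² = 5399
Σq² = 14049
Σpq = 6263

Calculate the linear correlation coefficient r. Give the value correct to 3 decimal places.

-0.592

r = (nΣpq − ΣpΣq) / √[(nΣp² − (Σp)²)(nΣq² − (Σq)²)]
Numerator: 20×6263 − 293×489 = -18017
Denominator: √[(107980 − 85849)(280980 − 239121)] = √[22131 × 41859] = 30436.5164
r = -18017 / 30436.5164 ≈ -0.592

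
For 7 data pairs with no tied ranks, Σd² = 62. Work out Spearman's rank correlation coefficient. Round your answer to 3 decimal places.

-0.107

ρ = 1 − 6Σd² / [n(n²−1)] = 1 − 6×62 / (7×48)
  = 1 − 372/336 = 1 − 1.1071 ≈ -0.107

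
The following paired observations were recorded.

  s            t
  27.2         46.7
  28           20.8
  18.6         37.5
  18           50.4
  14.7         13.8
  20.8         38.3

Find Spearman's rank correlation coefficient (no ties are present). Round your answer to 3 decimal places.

0.086

Rank s: 5, 6, 3, 2, 1, 4
Rank t: 5, 2, 3, 6, 1, 4
d = rank(s) − rank(t): 0, 4, 0, -4, 0, 0; Σd² = 32
ρ = 1 − 6Σd² / [n(n²−1)] = 1 − 6×32 / (6×35) = 1 − 192/210 ≈ 0.086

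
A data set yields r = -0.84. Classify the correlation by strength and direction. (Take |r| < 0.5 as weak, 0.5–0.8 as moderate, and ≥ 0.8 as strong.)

r = -0.84 < 0 so the relationship is negative.
|r| = 0.84, which falls in the strong range.

strong negative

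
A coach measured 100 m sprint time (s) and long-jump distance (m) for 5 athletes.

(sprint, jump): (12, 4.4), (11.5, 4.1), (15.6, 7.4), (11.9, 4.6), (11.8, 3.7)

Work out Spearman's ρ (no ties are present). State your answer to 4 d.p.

0.8000

Rank sprint: 4, 1, 5, 3, 2
Rank jump: 3, 2, 5, 4, 1
d = rank(sprint) − rank(jump): 1, -1, 0, -1, 1; Σd² = 4
ρ = 1 − 6Σd² / [n(n²−1)] = 1 − 6×4 / (5×24) = 1 − 24/120 ≈ 0.8000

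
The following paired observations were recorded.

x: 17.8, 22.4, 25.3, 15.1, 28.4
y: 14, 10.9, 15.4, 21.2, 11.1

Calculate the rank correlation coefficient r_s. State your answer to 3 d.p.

-0.500

Rank x: 2, 3, 4, 1, 5
Rank y: 3, 1, 4, 5, 2
d = rank(x) − rank(y): -1, 2, 0, -4, 3; Σd² = 30
ρ = 1 − 6Σd² / [n(n²−1)] = 1 − 6×30 / (5×24) = 1 − 180/120 ≈ -0.500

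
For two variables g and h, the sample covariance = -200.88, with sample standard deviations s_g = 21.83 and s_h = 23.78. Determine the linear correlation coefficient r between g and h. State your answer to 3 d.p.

-0.387

r = Cov(g,h) / (s_g · s_h) = -200.88 / (21.83 × 23.78)
  = -200.88 / 519.1174 ≈ -0.387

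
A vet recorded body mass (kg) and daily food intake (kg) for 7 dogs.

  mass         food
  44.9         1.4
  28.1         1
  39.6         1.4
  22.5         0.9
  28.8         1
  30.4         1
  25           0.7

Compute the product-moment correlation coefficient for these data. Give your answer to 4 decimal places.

0.9276

n = 7, Σx = 219.3, Σy = 7.4, Σx² = 7258.63, Σy² = 8.22, Σxy = 243.35
nΣxy − ΣxΣy = 1703.45 − 1622.82 = 80.63
nΣx² − (Σx)² = 50810.41 − 48092.49 = 2717.92; nΣy² − (Σy)² = 57.54 − 54.76 = 2.78
r = 80.63 / √(2717.92 × 2.78) = 80.63 / 86.9242 ≈ 0.9276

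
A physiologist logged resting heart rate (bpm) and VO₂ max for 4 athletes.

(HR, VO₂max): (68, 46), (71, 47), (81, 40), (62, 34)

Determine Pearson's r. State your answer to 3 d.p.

n = 4, Σx = 282, Σy = 167, Σx² = 20070, Σy² = 7081, Σxy = 11813
nΣxy − ΣxΣy = 47252 − 47094 = 158
nΣx² − (Σx)² = 80280 − 79524 = 756; nΣy² − (Σy)² = 28324 − 27889 = 435
r = 158 / √(756 × 435) = 158 / 573.4632 ≈ 0.276

0.276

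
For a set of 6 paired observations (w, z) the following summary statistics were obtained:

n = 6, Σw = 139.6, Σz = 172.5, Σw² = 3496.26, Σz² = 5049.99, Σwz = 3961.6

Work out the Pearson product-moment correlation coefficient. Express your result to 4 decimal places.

r = (nΣwz − ΣwΣz) / √[(nΣw² − (Σw)²)(nΣz² − (Σz)²)]
Numerator: 6×3961.6 − 139.6×172.5 = -311.4
Denominator: √[(20977.56 − 19488.16)(30299.94 − 29756.25)] = √[1489.4 × 543.69] = 899.8733
r = -311.4 / 899.8733 ≈ -0.3460

-0.3460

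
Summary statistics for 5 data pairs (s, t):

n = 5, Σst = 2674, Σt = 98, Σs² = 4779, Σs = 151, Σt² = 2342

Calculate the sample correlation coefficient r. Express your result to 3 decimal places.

r = (nΣst − ΣsΣt) / √[(nΣs² − (Σs)²)(nΣt² − (Σt)²)]
Numerator: 5×2674 − 151×98 = -1428
Denominator: √[(23895 − 22801)(11710 − 9604)] = √[1094 × 2106] = 1517.8814
r = -1428 / 1517.8814 ≈ -0.941

-0.941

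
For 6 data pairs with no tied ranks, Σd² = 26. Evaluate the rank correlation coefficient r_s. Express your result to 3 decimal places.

ρ = 1 − 6Σd² / [n(n²−1)] = 1 − 6×26 / (6×35)
  = 1 − 156/210 = 1 − 0.7429 ≈ 0.257

0.257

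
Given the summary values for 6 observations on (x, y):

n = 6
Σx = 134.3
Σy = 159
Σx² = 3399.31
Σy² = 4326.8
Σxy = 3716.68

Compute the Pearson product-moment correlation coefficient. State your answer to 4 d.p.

r = (nΣxy − ΣxΣy) / √[(nΣx² − (Σx)²)(nΣy² − (Σy)²)]
Numerator: 6×3716.68 − 134.3×159 = 946.38
Denominator: √[(20395.86 − 18036.49)(25960.8 − 25281)] = √[2359.37 × 679.8] = 1266.4516
r = 946.38 / 1266.4516 ≈ 0.7473

0.7473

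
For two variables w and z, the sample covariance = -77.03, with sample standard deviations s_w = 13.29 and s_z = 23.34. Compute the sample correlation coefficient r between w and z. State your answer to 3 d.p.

-0.248

r = Cov(w,z) / (s_w · s_z) = -77.03 / (13.29 × 23.34)
  = -77.03 / 310.1886 ≈ -0.248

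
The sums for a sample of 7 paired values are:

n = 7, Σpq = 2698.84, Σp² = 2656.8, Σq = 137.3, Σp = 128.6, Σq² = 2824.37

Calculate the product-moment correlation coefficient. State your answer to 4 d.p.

0.8976

r = (nΣpq − ΣpΣq) / √[(nΣp² − (Σp)²)(nΣq² − (Σq)²)]
Numerator: 7×2698.84 − 128.6×137.3 = 1235.1
Denominator: √[(18597.6 − 16537.96)(19770.59 − 18851.29)] = √[2059.64 × 919.3] = 1376.0186
r = 1235.1 / 1376.0186 ≈ 0.8976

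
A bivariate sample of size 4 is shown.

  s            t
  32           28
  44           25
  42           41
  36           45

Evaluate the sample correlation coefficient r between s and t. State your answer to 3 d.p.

n = 4, Σs = 154, Σt = 139, Σs² = 6020, Σt² = 5115, Σst = 5338
nΣst − ΣsΣt = 21352 − 21406 = -54
nΣs² − (Σs)² = 24080 − 23716 = 364; nΣt² − (Σt)² = 20460 − 19321 = 1139
r = -54 / √(364 × 1139) = -54 / 643.8913 ≈ -0.084

-0.084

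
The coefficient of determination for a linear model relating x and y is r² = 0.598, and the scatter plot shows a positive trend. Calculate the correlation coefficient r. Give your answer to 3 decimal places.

|r| = √0.598 = 0.773
The association is positive, so r = 0.773.

0.773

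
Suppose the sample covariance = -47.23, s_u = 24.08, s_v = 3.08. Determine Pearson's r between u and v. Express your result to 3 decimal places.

-0.637

r = Cov(u,v) / (s_u · s_v) = -47.23 / (24.08 × 3.08)
  = -47.23 / 74.1664 ≈ -0.637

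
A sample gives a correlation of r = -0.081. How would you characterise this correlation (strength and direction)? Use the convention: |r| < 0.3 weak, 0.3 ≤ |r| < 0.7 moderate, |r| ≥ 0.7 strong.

r = -0.081 < 0 so the relationship is negative.
|r| = 0.081, which falls in the weak range.

weak negative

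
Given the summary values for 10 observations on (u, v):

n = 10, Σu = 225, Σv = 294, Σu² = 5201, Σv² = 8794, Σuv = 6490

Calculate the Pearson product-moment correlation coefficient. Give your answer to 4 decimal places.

-0.8661

r = (nΣuv − ΣuΣv) / √[(nΣu² − (Σu)²)(nΣv² − (Σv)²)]
Numerator: 10×6490 − 225×294 = -1250
Denominator: √[(52010 − 50625)(87940 − 86436)] = √[1385 × 1504] = 1443.2741
r = -1250 / 1443.2741 ≈ -0.8661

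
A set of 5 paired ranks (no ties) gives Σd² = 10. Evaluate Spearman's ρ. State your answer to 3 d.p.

ρ = 1 − 6Σd² / [n(n²−1)] = 1 − 6×10 / (5×24)
  = 1 − 60/120 = 1 − 0.5000 ≈ 0.500

0.500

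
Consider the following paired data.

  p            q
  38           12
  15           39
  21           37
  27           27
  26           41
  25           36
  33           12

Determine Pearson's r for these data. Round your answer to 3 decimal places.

-0.854

n = 7, Σp = 185, Σq = 204, Σp² = 5229, Σq² = 6884, Σpq = 4909
nΣpq − ΣpΣq = 34363 − 37740 = -3377
nΣp² − (Σp)² = 36603 − 34225 = 2378; nΣq² − (Σq)² = 48188 − 41616 = 6572
r = -3377 / √(2378 × 6572) = -3377 / 3953.2538 ≈ -0.854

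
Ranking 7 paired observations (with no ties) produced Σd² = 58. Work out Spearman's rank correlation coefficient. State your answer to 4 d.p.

-0.0357

ρ = 1 − 6Σd² / [n(n²−1)] = 1 − 6×58 / (7×48)
  = 1 − 348/336 = 1 − 1.03571 ≈ -0.0357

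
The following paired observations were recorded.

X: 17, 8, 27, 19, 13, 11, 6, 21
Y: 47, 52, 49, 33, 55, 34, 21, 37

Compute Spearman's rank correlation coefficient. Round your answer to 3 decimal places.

0.167

Rank X: 5, 2, 8, 6, 4, 3, 1, 7
Rank Y: 5, 7, 6, 2, 8, 3, 1, 4
d = rank(X) − rank(Y): 0, -5, 2, 4, -4, 0, 0, 3; Σd² = 70
ρ = 1 − 6Σd² / [n(n²−1)] = 1 − 6×70 / (8×63) = 1 − 420/504 ≈ 0.167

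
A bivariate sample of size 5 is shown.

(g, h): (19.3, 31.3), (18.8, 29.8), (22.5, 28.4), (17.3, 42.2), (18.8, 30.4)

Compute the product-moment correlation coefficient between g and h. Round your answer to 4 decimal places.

-0.7043

n = 5, Σg = 96.7, Σh = 162.1, Σg² = 1884.91, Σh² = 5379.29, Σgh = 3104.91
nΣgh − ΣgΣh = 15524.55 − 15675.07 = -150.52
nΣg² − (Σg)² = 9424.55 − 9350.89 = 73.66; nΣh² − (Σh)² = 26896.45 − 26276.41 = 620.04
r = -150.52 / √(73.66 × 620.04) = -150.52 / 213.7104 ≈ -0.7043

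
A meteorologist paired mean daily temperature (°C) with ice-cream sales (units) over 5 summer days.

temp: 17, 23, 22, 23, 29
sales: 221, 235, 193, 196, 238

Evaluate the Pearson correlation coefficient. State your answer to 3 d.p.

n = 5, Σx = 114, Σy = 1083, Σx² = 2672, Σy² = 236375, Σxy = 24818
nΣxy − ΣxΣy = 124090 − 123462 = 628
nΣx² − (Σx)² = 13360 − 12996 = 364; nΣy² − (Σy)² = 1181875 − 1172889 = 8986
r = 628 / √(364 × 8986) = 628 / 1808.5641 ≈ 0.347

0.347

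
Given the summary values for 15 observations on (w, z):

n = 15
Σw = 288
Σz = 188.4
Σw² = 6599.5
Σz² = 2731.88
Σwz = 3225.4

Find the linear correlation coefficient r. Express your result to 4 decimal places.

r = (nΣwz − ΣwΣz) / √[(nΣw² − (Σw)²)(nΣz² − (Σz)²)]
Numerator: 15×3225.4 − 288×188.4 = -5878.2
Denominator: √[(98992.5 − 82944)(40978.2 − 35494.56)] = √[16048.5 × 5483.64] = 9381.0552
r = -5878.2 / 9381.0552 ≈ -0.6266

-0.6266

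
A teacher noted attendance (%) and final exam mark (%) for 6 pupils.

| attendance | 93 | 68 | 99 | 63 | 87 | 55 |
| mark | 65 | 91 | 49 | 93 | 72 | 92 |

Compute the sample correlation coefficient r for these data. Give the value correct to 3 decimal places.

n = 6, Σx = 465, Σy = 462, Σx² = 37637, Σy² = 37204, Σxy = 34267
nΣxy − ΣxΣy = 205602 − 214830 = -9228
nΣx² − (Σx)² = 225822 − 216225 = 9597; nΣy² − (Σy)² = 223224 − 213444 = 9780
r = -9228 / √(9597 × 9780) = -9228 / 9688.0679 ≈ -0.953

-0.953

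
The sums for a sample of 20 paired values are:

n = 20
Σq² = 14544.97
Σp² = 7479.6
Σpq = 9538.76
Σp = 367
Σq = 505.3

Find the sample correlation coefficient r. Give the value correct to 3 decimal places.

0.231

r = (nΣpq − ΣpΣq) / √[(nΣp² − (Σp)²)(nΣq² − (Σq)²)]
Numerator: 20×9538.76 − 367×505.3 = 5330.1
Denominator: √[(149592 − 134689)(290899.4 − 255328.09)] = √[14903 × 35571.31] = 23024.3183
r = 5330.1 / 23024.3183 ≈ 0.231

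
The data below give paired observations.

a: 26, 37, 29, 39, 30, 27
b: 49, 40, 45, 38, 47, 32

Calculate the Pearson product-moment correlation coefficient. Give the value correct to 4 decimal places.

n = 6, Σa = 188, Σb = 251, Σa² = 6036, Σb² = 10703, Σab = 7815
nΣab − ΣaΣb = 46890 − 47188 = -298
nΣa² − (Σa)² = 36216 − 35344 = 872; nΣb² − (Σb)² = 64218 − 63001 = 1217
r = -298 / √(872 × 1217) = -298 / 1030.1573 ≈ -0.2893

-0.2893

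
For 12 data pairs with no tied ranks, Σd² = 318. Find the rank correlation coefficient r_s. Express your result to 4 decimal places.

ρ = 1 − 6Σd² / [n(n²−1)] = 1 − 6×318 / (12×143)
  = 1 − 1908/1716 = 1 − 1.11189 ≈ -0.1119

-0.1119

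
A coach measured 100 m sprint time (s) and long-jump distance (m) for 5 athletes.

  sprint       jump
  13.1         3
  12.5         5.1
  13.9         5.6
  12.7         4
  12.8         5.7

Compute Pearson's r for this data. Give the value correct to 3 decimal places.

n = 5, Σx = 65, Σy = 23.4, Σx² = 846.2, Σy² = 114.86, Σxy = 304.65
nΣxy − ΣxΣy = 1523.25 − 1521 = 2.25
nΣx² − (Σx)² = 4231 − 4225 = 6; nΣy² − (Σy)² = 574.3 − 547.56 = 26.74
r = 2.25 / √(6 × 26.74) = 2.25 / 12.6665 ≈ 0.178

0.178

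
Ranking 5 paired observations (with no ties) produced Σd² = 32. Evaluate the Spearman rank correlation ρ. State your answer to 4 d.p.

ρ = 1 − 6Σd² / [n(n²−1)] = 1 − 6×32 / (5×24)
  = 1 − 192/120 = 1 − 1.60000 ≈ -0.6000

-0.6000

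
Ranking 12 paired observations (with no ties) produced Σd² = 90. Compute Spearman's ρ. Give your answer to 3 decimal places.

ρ = 1 − 6Σd² / [n(n²−1)] = 1 − 6×90 / (12×143)
  = 1 − 540/1716 = 1 − 0.3147 ≈ 0.685

0.685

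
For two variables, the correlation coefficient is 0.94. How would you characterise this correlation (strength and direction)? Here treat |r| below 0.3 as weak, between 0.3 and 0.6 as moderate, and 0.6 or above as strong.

r = 0.94 > 0 so the relationship is positive.
|r| = 0.94, which falls in the strong range.

strong positive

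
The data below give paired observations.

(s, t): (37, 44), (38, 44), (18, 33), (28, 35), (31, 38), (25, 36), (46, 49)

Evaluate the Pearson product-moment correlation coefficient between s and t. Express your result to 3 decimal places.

n = 7, Σs = 223, Σt = 279, Σs² = 7623, Σt² = 11327, Σst = 9206
nΣst − ΣsΣt = 64442 − 62217 = 2225
nΣs² − (Σs)² = 53361 − 49729 = 3632; nΣt² − (Σt)² = 79289 − 77841 = 1448
r = 2225 / √(3632 × 1448) = 2225 / 2293.2806 ≈ 0.970

0.970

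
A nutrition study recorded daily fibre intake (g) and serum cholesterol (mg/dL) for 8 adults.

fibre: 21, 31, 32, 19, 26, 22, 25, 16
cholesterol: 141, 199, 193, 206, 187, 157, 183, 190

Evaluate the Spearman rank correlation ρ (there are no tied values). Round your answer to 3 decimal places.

Rank fibre: 3, 7, 8, 2, 6, 4, 5, 1
Rank cholesterol: 1, 7, 6, 8, 4, 2, 3, 5
d = rank(fibre) − rank(cholesterol): 2, 0, 2, -6, 2, 2, 2, -4; Σd² = 72
ρ = 1 − 6Σd² / [n(n²−1)] = 1 − 6×72 / (8×63) = 1 − 432/504 ≈ 0.143

0.143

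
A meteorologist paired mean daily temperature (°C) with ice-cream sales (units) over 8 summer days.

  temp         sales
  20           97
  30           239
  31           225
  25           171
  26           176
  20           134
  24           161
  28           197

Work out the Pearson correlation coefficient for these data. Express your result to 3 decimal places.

0.964

n = 8, Σx = 204, Σy = 1400, Σx² = 5322, Σy² = 260058, Σxy = 36996
nΣxy − ΣxΣy = 295968 − 285600 = 10368
nΣx² − (Σx)² = 42576 − 41616 = 960; nΣy² − (Σy)² = 2080464 − 1960000 = 120464
r = 10368 / √(960 × 120464) = 10368 / 10753.8570 ≈ 0.964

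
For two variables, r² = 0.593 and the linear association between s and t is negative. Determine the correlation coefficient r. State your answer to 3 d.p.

-0.770

|r| = √0.593 = 0.770
The association is negative, so r = −0.770.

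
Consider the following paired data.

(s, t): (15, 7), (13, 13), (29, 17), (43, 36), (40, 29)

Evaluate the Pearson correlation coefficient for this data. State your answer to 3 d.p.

n = 5, Σs = 140, Σt = 102, Σs² = 4684, Σt² = 2644, Σst = 3475
nΣst − ΣsΣt = 17375 − 14280 = 3095
nΣs² − (Σs)² = 23420 − 19600 = 3820; nΣt² − (Σt)² = 13220 − 10404 = 2816
r = 3095 / √(3820 × 2816) = 3095 / 3279.8049 ≈ 0.944

0.944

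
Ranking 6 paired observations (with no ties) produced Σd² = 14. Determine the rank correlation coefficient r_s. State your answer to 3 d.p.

ρ = 1 − 6Σd² / [n(n²−1)] = 1 − 6×14 / (6×35)
  = 1 − 84/210 = 1 − 0.4000 ≈ 0.600

0.600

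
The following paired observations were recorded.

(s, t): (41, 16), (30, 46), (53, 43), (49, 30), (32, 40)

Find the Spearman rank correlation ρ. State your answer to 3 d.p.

Rank s: 3, 1, 5, 4, 2
Rank t: 1, 5, 4, 2, 3
d = rank(s) − rank(t): 2, -4, 1, 2, -1; Σd² = 26
ρ = 1 − 6Σd² / [n(n²−1)] = 1 − 6×26 / (5×24) = 1 − 156/120 ≈ -0.300

-0.300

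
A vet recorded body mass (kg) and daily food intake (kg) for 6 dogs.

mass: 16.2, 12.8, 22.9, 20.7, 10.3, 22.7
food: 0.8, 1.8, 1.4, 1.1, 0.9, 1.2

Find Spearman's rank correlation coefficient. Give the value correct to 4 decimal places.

Rank mass: 3, 2, 6, 4, 1, 5
Rank food: 1, 6, 5, 3, 2, 4
d = rank(mass) − rank(food): 2, -4, 1, 1, -1, 1; Σd² = 24
ρ = 1 − 6Σd² / [n(n²−1)] = 1 − 6×24 / (6×35) = 1 − 144/210 ≈ 0.3143

0.3143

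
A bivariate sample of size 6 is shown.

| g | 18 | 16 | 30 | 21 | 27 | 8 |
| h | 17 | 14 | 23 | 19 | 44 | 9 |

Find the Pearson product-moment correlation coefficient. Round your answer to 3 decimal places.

n = 6, Σg = 120, Σh = 126, Σg² = 2714, Σh² = 3392, Σgh = 2879
nΣgh − ΣgΣh = 17274 − 15120 = 2154
nΣg² − (Σg)² = 16284 − 14400 = 1884; nΣh² − (Σh)² = 20352 − 15876 = 4476
r = 2154 / √(1884 × 4476) = 2154 / 2903.9256 ≈ 0.742

0.742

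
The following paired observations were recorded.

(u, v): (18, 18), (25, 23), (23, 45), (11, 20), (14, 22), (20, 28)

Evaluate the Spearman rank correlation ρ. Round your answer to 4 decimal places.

0.6571

Rank u: 3, 6, 5, 1, 2, 4
Rank v: 1, 4, 6, 2, 3, 5
d = rank(u) − rank(v): 2, 2, -1, -1, -1, -1; Σd² = 12
ρ = 1 − 6Σd² / [n(n²−1)] = 1 − 6×12 / (6×35) = 1 − 72/210 ≈ 0.6571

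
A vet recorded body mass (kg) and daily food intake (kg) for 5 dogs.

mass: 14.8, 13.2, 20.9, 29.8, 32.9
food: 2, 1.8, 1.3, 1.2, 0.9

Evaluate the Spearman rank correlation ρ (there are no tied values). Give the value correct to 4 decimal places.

Rank mass: 2, 1, 3, 4, 5
Rank food: 5, 4, 3, 2, 1
d = rank(mass) − rank(food): -3, -3, 0, 2, 4; Σd² = 38
ρ = 1 − 6Σd² / [n(n²−1)] = 1 − 6×38 / (5×24) = 1 − 228/120 ≈ -0.9000

-0.9000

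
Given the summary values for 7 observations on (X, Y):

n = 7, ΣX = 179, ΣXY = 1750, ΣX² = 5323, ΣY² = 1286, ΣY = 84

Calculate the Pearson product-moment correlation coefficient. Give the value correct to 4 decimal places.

r = (nΣXY − ΣXΣY) / √[(nΣX² − (ΣX)²)(nΣY² − (ΣY)²)]
Numerator: 7×1750 − 179×84 = -2786
Denominator: √[(37261 − 32041)(9002 − 7056)] = √[5220 × 1946] = 3187.1806
r = -2786 / 3187.1806 ≈ -0.8741

-0.8741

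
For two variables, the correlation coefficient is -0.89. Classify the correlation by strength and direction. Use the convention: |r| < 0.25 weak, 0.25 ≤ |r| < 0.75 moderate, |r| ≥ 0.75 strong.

r = -0.89 < 0 so the relationship is negative.
|r| = 0.89, which falls in the strong range.

strong negative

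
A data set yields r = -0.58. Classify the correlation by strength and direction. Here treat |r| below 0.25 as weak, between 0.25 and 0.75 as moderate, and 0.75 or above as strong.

moderate negative

r = -0.58 < 0 so the relationship is negative.
|r| = 0.58, which falls in the moderate range.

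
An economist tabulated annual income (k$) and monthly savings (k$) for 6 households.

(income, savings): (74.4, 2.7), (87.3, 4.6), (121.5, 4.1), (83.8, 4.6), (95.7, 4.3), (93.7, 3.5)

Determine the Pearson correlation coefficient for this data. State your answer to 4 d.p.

n = 6, Σx = 556.4, Σy = 23.8, Σx² = 52879.52, Σy² = 97.16, Σxy = 2225.55
nΣxy − ΣxΣy = 13353.3 − 13242.32 = 110.98
nΣx² − (Σx)² = 317277.12 − 309580.96 = 7696.16; nΣy² − (Σy)² = 582.96 − 566.44 = 16.52
r = 110.98 / √(7696.16 × 16.52) = 110.98 / 356.5678 ≈ 0.3112

0.3112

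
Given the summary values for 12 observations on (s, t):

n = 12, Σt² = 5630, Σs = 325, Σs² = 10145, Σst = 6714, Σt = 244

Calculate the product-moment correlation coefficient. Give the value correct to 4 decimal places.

r = (nΣst − ΣsΣt) / √[(nΣs² − (Σs)²)(nΣt² − (Σt)²)]
Numerator: 12×6714 − 325×244 = 1268
Denominator: √[(121740 − 105625)(67560 − 59536)] = √[16115 × 8024] = 11371.3130
r = 1268 / 11371.3130 ≈ 0.1115

0.1115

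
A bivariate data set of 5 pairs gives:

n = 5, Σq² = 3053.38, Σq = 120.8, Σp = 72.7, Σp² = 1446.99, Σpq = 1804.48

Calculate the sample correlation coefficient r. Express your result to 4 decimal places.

0.2095

r = (nΣpq − ΣpΣq) / √[(nΣp² − (Σp)²)(nΣq² − (Σq)²)]
Numerator: 5×1804.48 − 72.7×120.8 = 240.24
Denominator: √[(7234.95 − 5285.29)(15266.9 − 14592.64)] = √[1949.66 × 674.26] = 1146.5504
r = 240.24 / 1146.5504 ≈ 0.2095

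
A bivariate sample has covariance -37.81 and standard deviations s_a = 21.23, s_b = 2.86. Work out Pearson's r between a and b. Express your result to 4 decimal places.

-0.6227

r = Cov(a,b) / (s_a · s_b) = -37.81 / (21.23 × 2.86)
  = -37.81 / 60.7178 ≈ -0.6227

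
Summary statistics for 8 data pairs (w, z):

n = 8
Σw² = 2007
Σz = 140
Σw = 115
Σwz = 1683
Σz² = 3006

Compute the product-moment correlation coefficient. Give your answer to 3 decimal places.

r = (nΣwz − ΣwΣz) / √[(nΣw² − (Σw)²)(nΣz² − (Σz)²)]
Numerator: 8×1683 − 115×140 = -2636
Denominator: √[(16056 − 13225)(24048 − 19600)] = √[2831 × 4448] = 3548.5614
r = -2636 / 3548.5614 ≈ -0.743

-0.743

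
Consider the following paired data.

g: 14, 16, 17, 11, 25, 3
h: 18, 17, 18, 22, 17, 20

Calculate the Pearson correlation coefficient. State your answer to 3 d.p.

-0.677

n = 6, Σg = 86, Σh = 112, Σg² = 1496, Σh² = 2110, Σgh = 1557
nΣgh − ΣgΣh = 9342 − 9632 = -290
nΣg² − (Σg)² = 8976 − 7396 = 1580; nΣh² − (Σh)² = 12660 − 12544 = 116
r = -290 / √(1580 × 116) = -290 / 428.1121 ≈ -0.677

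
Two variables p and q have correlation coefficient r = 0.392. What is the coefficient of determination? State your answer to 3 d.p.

0.154

r² = (0.392)² = 0.154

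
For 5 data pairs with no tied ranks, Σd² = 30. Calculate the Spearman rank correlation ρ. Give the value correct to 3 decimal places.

-0.500

ρ = 1 − 6Σd² / [n(n²−1)] = 1 − 6×30 / (5×24)
  = 1 − 180/120 = 1 − 1.5000 ≈ -0.500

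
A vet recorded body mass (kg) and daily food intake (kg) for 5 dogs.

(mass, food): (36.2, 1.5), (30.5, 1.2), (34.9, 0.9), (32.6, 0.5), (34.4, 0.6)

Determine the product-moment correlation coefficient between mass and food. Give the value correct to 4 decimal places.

0.2078

n = 5, Σx = 168.6, Σy = 4.7, Σx² = 5704.82, Σy² = 5.11, Σxy = 159.25
nΣxy − ΣxΣy = 796.25 − 792.42 = 3.83
nΣx² − (Σx)² = 28524.1 − 28425.96 = 98.14; nΣy² − (Σy)² = 25.55 − 22.09 = 3.46
r = 3.83 / √(98.14 × 3.46) = 3.83 / 18.4273 ≈ 0.2078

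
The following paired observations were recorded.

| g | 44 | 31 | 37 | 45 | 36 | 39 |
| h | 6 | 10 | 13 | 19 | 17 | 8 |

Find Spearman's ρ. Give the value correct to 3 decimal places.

0.029

Rank g: 5, 1, 3, 6, 2, 4
Rank h: 1, 3, 4, 6, 5, 2
d = rank(g) − rank(h): 4, -2, -1, 0, -3, 2; Σd² = 34
ρ = 1 − 6Σd² / [n(n²−1)] = 1 − 6×34 / (6×35) = 1 − 204/210 ≈ 0.029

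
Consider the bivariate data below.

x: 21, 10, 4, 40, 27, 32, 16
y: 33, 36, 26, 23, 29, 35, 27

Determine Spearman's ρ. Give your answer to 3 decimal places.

Rank x: 4, 2, 1, 7, 5, 6, 3
Rank y: 5, 7, 2, 1, 4, 6, 3
d = rank(x) − rank(y): -1, -5, -1, 6, 1, 0, 0; Σd² = 64
ρ = 1 − 6Σd² / [n(n²−1)] = 1 − 6×64 / (7×48) = 1 − 384/336 ≈ -0.143

-0.143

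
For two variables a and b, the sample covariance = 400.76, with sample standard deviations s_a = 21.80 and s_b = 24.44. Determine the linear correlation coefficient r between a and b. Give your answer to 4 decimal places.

r = Cov(a,b) / (s_a · s_b) = 400.76 / (21.80 × 24.44)
  = 400.76 / 532.7920 ≈ 0.7522

0.7522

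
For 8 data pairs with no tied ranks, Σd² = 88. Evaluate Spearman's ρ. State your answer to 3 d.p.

-0.048

ρ = 1 − 6Σd² / [n(n²−1)] = 1 − 6×88 / (8×63)
  = 1 − 528/504 = 1 − 1.0476 ≈ -0.048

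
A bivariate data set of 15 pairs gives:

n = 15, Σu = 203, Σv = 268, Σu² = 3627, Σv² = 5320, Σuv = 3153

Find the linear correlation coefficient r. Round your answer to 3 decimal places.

-0.693

r = (nΣuv − ΣuΣv) / √[(nΣu² − (Σu)²)(nΣv² − (Σv)²)]
Numerator: 15×3153 − 203×268 = -7109
Denominator: √[(54405 − 41209)(79800 − 71824)] = √[13196 × 7976] = 10259.2054
r = -7109 / 10259.2054 ≈ -0.693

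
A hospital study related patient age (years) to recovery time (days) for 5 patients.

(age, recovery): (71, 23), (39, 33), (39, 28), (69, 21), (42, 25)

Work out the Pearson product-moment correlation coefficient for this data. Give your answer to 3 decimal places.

n = 5, Σx = 260, Σy = 130, Σx² = 14608, Σy² = 3468, Σxy = 6511
nΣxy − ΣxΣy = 32555 − 33800 = -1245
nΣx² − (Σx)² = 73040 − 67600 = 5440; nΣy² − (Σy)² = 17340 − 16900 = 440
r = -1245 / √(5440 × 440) = -1245 / 1547.1264 ≈ -0.805

-0.805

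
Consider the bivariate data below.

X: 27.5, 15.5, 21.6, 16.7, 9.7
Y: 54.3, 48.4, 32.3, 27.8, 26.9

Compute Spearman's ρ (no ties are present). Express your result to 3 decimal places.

Rank X: 5, 2, 4, 3, 1
Rank Y: 5, 4, 3, 2, 1
d = rank(X) − rank(Y): 0, -2, 1, 1, 0; Σd² = 6
ρ = 1 − 6Σd² / [n(n²−1)] = 1 − 6×6 / (5×24) = 1 − 36/120 ≈ 0.700

0.700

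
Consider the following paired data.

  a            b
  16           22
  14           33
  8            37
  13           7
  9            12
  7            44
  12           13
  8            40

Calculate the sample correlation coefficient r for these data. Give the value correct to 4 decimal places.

n = 8, Σa = 87, Σb = 208, Σa² = 1023, Σb² = 6840, Σab = 2093
nΣab − ΣaΣb = 16744 − 18096 = -1352
nΣa² − (Σa)² = 8184 − 7569 = 615; nΣb² − (Σb)² = 54720 − 43264 = 11456
r = -1352 / √(615 × 11456) = -1352 / 2654.3248 ≈ -0.5094

-0.5094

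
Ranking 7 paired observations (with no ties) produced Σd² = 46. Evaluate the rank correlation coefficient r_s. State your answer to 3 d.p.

ρ = 1 − 6Σd² / [n(n²−1)] = 1 − 6×46 / (7×48)
  = 1 − 276/336 = 1 − 0.8214 ≈ 0.179

0.179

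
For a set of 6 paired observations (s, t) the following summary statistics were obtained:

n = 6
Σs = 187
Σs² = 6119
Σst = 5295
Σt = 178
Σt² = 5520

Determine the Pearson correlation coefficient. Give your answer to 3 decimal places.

r = (nΣst − ΣsΣt) / √[(nΣs² − (Σs)²)(nΣt² − (Σt)²)]
Numerator: 6×5295 − 187×178 = -1516
Denominator: √[(36714 − 34969)(33120 − 31684)] = √[1745 × 1436] = 1582.9782
r = -1516 / 1582.9782 ≈ -0.958

-0.958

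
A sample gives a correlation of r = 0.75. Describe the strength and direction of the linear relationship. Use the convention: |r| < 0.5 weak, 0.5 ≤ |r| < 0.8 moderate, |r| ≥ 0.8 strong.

r = 0.75 > 0 so the relationship is positive.
|r| = 0.75, which falls in the moderate range.

moderate positive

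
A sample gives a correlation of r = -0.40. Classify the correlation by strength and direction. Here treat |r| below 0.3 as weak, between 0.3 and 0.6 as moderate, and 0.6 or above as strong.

moderate negative

r = -0.40 < 0 so the relationship is negative.
|r| = 0.40, which falls in the moderate range.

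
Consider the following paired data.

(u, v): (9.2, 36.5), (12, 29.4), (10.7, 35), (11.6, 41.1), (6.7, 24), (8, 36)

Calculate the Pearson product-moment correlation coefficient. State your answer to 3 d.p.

n = 6, Σu = 58.2, Σv = 202, Σu² = 586.58, Σv² = 6982.82, Σuv = 1988.66
nΣuv − ΣuΣv = 11931.96 − 11756.4 = 175.56
nΣu² − (Σu)² = 3519.48 − 3387.24 = 132.24; nΣv² − (Σv)² = 41896.92 − 40804 = 1092.92
r = 175.56 / √(132.24 × 1092.92) = 175.56 / 380.1680 ≈ 0.462

0.462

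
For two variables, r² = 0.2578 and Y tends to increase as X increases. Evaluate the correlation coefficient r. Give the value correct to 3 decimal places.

0.508

|r| = √0.2578 = 0.508
The association is positive, so r = 0.508.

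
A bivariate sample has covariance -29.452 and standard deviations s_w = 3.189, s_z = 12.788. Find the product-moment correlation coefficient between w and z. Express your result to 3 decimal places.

-0.722

r = Cov(w,z) / (s_w · s_z) = -29.452 / (3.189 × 12.788)
  = -29.452 / 40.7809 ≈ -0.722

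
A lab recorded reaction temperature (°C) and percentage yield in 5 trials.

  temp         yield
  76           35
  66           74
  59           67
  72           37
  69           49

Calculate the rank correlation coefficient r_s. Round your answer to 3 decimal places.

-0.900

Rank temp: 5, 2, 1, 4, 3
Rank yield: 1, 5, 4, 2, 3
d = rank(temp) − rank(yield): 4, -3, -3, 2, 0; Σd² = 38
ρ = 1 − 6Σd² / [n(n²−1)] = 1 − 6×38 / (5×24) = 1 − 228/120 ≈ -0.900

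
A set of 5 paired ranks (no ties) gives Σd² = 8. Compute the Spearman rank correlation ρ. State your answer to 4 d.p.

ρ = 1 − 6Σd² / [n(n²−1)] = 1 − 6×8 / (5×24)
  = 1 − 48/120 = 1 − 0.40000 ≈ 0.6000

0.6000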